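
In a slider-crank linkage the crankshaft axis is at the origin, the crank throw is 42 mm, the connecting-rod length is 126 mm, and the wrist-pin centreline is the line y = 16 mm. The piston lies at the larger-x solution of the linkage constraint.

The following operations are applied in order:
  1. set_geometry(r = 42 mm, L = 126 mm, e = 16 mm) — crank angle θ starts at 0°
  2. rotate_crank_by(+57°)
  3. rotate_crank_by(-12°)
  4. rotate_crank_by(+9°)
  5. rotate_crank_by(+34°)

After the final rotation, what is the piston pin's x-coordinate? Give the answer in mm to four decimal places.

124.7595

set_geometry: r = 42 mm, L = 126 mm, e = 16 mm; θ ← 0°
rotate_crank_by(+57°): θ ← 0° +57° = 57°
rotate_crank_by(-12°): θ ← 57° -12° = 45°
rotate_crank_by(+9°): θ ← 45° +9° = 54°
rotate_crank_by(+34°): θ ← 54° +34° = 88°
crank pin P = (r cos θ, r sin θ) = (1.465779, 41.974415)
h = r sin θ − e = 41.974415 − 16 = 25.974415
x = r cos θ + √(L² − h²) = 1.465779 + √(15876.0 − 674.6702) = 1.465779 + 123.293673 = 124.759452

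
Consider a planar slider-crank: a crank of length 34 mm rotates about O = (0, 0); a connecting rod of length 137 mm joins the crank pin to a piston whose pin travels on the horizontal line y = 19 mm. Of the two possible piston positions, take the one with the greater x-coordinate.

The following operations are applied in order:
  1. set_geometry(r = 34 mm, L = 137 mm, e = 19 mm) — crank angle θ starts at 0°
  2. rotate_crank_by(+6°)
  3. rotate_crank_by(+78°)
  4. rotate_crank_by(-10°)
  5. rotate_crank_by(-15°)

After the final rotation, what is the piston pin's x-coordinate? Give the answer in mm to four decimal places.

154.1353

set_geometry: r = 34 mm, L = 137 mm, e = 19 mm; θ ← 0°
rotate_crank_by(+6°): θ ← 0° +6° = 6°
rotate_crank_by(+78°): θ ← 6° +78° = 84°
rotate_crank_by(-10°): θ ← 84° -10° = 74°
rotate_crank_by(-15°): θ ← 74° -15° = 59°
crank pin P = (r cos θ, r sin θ) = (17.511295, 29.143688)
h = r sin θ − e = 29.143688 − 19 = 10.143688
x = r cos θ + √(L² − h²) = 17.511295 + √(18769.0 − 102.8944) = 17.511295 + 136.623957 = 154.135251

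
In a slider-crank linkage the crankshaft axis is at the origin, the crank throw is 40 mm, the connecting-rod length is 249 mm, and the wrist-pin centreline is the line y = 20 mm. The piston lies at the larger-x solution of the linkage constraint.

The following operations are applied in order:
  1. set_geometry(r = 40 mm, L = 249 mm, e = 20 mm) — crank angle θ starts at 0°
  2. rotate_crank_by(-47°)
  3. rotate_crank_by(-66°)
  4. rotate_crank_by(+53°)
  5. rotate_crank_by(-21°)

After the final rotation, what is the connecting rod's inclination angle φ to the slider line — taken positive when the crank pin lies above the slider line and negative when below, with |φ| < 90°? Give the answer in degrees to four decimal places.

set_geometry: r = 40 mm, L = 249 mm, e = 20 mm; θ ← 0°
rotate_crank_by(-47°): θ ← 0° -47° = -47°
rotate_crank_by(-66°): θ ← -47° -66° = -113°
rotate_crank_by(+53°): θ ← -113° +53° = -60°
rotate_crank_by(-21°): θ ← -60° -21° = -81°
crank pin P = (r cos θ, r sin θ) = (6.257379, -39.507534)
h = r sin θ − e = -39.507534 − 20 = -59.507534
sin φ = h / L = -59.507534 / 249 = -0.23898608
φ = arcsin(-0.23898608) = -13.826706°

-13.8267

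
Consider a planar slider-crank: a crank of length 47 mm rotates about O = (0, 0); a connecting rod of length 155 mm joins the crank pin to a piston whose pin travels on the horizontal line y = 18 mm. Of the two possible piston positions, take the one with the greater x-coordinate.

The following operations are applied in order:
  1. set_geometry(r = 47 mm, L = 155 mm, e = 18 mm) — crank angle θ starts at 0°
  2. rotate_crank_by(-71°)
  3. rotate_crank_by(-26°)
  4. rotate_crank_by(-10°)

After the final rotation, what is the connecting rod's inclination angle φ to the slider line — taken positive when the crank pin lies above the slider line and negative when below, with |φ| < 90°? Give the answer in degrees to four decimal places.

set_geometry: r = 47 mm, L = 155 mm, e = 18 mm; θ ← 0°
rotate_crank_by(-71°): θ ← 0° -71° = -71°
rotate_crank_by(-26°): θ ← -71° -26° = -97°
rotate_crank_by(-10°): θ ← -97° -10° = -107°
crank pin P = (r cos θ, r sin θ) = (-13.741470, -44.946324)
h = r sin θ − e = -44.946324 − 18 = -62.946324
sin φ = h / L = -62.946324 / 155 = -0.40610531
φ = arcsin(-0.40610531) = -23.960410°

-23.9604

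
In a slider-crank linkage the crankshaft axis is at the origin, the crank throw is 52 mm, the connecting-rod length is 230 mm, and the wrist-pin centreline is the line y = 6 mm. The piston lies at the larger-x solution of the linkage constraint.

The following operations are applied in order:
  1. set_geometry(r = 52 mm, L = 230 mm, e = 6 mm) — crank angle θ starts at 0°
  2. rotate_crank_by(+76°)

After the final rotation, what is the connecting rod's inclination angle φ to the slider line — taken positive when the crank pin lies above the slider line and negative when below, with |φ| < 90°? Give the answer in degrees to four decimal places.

11.1445

set_geometry: r = 52 mm, L = 230 mm, e = 6 mm; θ ← 0°
rotate_crank_by(+76°): θ ← 0° +76° = 76°
crank pin P = (r cos θ, r sin θ) = (12.579939, 50.455378)
h = r sin θ − e = 50.455378 − 6 = 44.455378
sin φ = h / L = 44.455378 / 230 = 0.19328425
φ = arcsin(0.19328425) = 11.144512°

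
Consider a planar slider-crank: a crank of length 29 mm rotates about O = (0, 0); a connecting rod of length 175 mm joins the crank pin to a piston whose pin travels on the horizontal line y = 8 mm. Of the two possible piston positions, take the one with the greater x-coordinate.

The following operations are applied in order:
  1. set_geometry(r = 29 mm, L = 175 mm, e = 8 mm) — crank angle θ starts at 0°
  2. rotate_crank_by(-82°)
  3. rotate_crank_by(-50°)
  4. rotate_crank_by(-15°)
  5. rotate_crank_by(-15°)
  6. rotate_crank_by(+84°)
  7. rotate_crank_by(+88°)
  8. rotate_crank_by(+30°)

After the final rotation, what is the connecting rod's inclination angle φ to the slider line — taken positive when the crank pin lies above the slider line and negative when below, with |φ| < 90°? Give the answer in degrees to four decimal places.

set_geometry: r = 29 mm, L = 175 mm, e = 8 mm; θ ← 0°
rotate_crank_by(-82°): θ ← 0° -82° = -82°
rotate_crank_by(-50°): θ ← -82° -50° = -132°
rotate_crank_by(-15°): θ ← -132° -15° = -147°
rotate_crank_by(-15°): θ ← -147° -15° = -162°
rotate_crank_by(+84°): θ ← -162° +84° = -78°
rotate_crank_by(+88°): θ ← -78° +88° = 10°
rotate_crank_by(+30°): θ ← 10° +30° = 40°
crank pin P = (r cos θ, r sin θ) = (22.215289, 18.640841)
h = r sin θ − e = 18.640841 − 8 = 10.640841
sin φ = h / L = 10.640841 / 175 = 0.06080480
φ = arcsin(0.06080480) = 3.486009°

3.4860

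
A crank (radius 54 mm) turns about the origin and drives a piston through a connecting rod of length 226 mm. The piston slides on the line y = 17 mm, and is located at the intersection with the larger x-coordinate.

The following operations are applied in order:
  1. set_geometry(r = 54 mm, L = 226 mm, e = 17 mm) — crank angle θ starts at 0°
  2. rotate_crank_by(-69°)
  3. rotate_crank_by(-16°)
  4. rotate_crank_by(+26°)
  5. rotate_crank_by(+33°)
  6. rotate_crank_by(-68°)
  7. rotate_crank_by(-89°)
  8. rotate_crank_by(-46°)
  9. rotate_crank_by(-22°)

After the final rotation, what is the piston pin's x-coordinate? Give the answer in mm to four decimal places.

set_geometry: r = 54 mm, L = 226 mm, e = 17 mm; θ ← 0°
rotate_crank_by(-69°): θ ← 0° -69° = -69°
rotate_crank_by(-16°): θ ← -69° -16° = -85°
rotate_crank_by(+26°): θ ← -85° +26° = -59°
rotate_crank_by(+33°): θ ← -59° +33° = -26°
rotate_crank_by(-68°): θ ← -26° -68° = -94°
rotate_crank_by(-89°): θ ← -94° -89° = -183°
rotate_crank_by(-46°): θ ← -183° -46° = -229°
rotate_crank_by(-22°): θ ← -229° -22° = -251°
crank pin P = (r cos θ, r sin θ) = (-17.580680, 51.058003)
h = r sin θ − e = 51.058003 − 17 = 34.058003
x = r cos θ + √(L² − h²) = -17.580680 + √(51076.0 − 1159.9476) = -17.580680 + 223.419006 = 205.838326

205.8383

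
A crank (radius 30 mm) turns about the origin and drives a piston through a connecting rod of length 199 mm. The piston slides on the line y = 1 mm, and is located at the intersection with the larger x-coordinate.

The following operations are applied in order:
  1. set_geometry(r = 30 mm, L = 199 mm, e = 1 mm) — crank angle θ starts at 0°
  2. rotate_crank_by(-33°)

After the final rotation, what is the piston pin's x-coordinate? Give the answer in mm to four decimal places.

223.4033

set_geometry: r = 30 mm, L = 199 mm, e = 1 mm; θ ← 0°
rotate_crank_by(-33°): θ ← 0° -33° = -33°
crank pin P = (r cos θ, r sin θ) = (25.160117, -16.339171)
h = r sin θ − e = -16.339171 − 1 = -17.339171
x = r cos θ + √(L² − h²) = 25.160117 + √(39601.0 − 300.6469) = 25.160117 + 198.243167 = 223.403284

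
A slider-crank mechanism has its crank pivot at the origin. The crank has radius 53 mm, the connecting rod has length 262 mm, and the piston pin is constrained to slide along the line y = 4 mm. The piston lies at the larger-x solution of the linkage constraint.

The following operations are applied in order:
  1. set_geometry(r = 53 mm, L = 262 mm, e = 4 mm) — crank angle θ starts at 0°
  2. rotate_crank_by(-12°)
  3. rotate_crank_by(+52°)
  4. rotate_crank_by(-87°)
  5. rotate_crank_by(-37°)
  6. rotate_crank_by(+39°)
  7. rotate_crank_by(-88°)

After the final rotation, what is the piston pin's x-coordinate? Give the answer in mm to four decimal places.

222.3409

set_geometry: r = 53 mm, L = 262 mm, e = 4 mm; θ ← 0°
rotate_crank_by(-12°): θ ← 0° -12° = -12°
rotate_crank_by(+52°): θ ← -12° +52° = 40°
rotate_crank_by(-87°): θ ← 40° -87° = -47°
rotate_crank_by(-37°): θ ← -47° -37° = -84°
rotate_crank_by(+39°): θ ← -84° +39° = -45°
rotate_crank_by(-88°): θ ← -45° -88° = -133°
crank pin P = (r cos θ, r sin θ) = (-36.145913, -38.761746)
h = r sin θ − e = -38.761746 − 4 = -42.761746
x = r cos θ + √(L² − h²) = -36.145913 + √(68644.0 − 1828.5669) = -36.145913 + 258.486814 = 222.340901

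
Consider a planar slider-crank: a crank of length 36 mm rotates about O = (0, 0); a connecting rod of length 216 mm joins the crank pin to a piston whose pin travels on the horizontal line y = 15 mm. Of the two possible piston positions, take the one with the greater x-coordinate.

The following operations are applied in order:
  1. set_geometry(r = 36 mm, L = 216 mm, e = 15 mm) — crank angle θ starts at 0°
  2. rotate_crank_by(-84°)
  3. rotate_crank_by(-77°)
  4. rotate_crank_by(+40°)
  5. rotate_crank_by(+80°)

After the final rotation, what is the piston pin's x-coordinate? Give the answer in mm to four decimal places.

set_geometry: r = 36 mm, L = 216 mm, e = 15 mm; θ ← 0°
rotate_crank_by(-84°): θ ← 0° -84° = -84°
rotate_crank_by(-77°): θ ← -84° -77° = -161°
rotate_crank_by(+40°): θ ← -161° +40° = -121°
rotate_crank_by(+80°): θ ← -121° +80° = -41°
crank pin P = (r cos θ, r sin θ) = (27.169545, -23.618125)
h = r sin θ − e = -23.618125 − 15 = -38.618125
x = r cos θ + √(L² − h²) = 27.169545 + √(46656.0 − 1491.3596) = 27.169545 + 212.519741 = 239.689286

239.6893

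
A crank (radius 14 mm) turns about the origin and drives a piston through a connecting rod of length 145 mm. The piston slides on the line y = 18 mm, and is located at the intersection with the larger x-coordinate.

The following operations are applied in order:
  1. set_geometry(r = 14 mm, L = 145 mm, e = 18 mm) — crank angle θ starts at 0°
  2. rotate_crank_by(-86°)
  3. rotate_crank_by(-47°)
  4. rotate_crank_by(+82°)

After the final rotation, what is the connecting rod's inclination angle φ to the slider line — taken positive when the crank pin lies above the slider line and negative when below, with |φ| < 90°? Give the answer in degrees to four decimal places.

set_geometry: r = 14 mm, L = 145 mm, e = 18 mm; θ ← 0°
rotate_crank_by(-86°): θ ← 0° -86° = -86°
rotate_crank_by(-47°): θ ← -86° -47° = -133°
rotate_crank_by(+82°): θ ← -133° +82° = -51°
crank pin P = (r cos θ, r sin θ) = (8.810485, -10.880043)
h = r sin θ − e = -10.880043 − 18 = -28.880043
sin φ = h / L = -28.880043 / 145 = -0.19917271
φ = arcsin(-0.19917271) = -11.488586°

-11.4886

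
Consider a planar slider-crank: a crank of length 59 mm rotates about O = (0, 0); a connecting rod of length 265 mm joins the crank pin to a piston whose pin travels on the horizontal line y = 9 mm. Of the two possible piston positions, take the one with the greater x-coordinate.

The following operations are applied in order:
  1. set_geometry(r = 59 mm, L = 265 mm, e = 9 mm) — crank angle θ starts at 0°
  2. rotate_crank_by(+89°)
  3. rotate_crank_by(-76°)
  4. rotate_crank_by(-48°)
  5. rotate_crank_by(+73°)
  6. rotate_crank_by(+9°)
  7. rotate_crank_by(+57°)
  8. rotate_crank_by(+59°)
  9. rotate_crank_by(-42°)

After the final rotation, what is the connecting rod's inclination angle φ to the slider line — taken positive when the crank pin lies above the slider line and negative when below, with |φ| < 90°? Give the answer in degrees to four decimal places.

9.0258

set_geometry: r = 59 mm, L = 265 mm, e = 9 mm; θ ← 0°
rotate_crank_by(+89°): θ ← 0° +89° = 89°
rotate_crank_by(-76°): θ ← 89° -76° = 13°
rotate_crank_by(-48°): θ ← 13° -48° = -35°
rotate_crank_by(+73°): θ ← -35° +73° = 38°
rotate_crank_by(+9°): θ ← 38° +9° = 47°
rotate_crank_by(+57°): θ ← 47° +57° = 104°
rotate_crank_by(+59°): θ ← 104° +59° = 163°
rotate_crank_by(-42°): θ ← 163° -42° = 121°
crank pin P = (r cos θ, r sin θ) = (-30.387246, 50.572871)
h = r sin θ − e = 50.572871 − 9 = 41.572871
sin φ = h / L = 41.572871 / 265 = 0.15687876
φ = arcsin(0.15687876) = 9.025774°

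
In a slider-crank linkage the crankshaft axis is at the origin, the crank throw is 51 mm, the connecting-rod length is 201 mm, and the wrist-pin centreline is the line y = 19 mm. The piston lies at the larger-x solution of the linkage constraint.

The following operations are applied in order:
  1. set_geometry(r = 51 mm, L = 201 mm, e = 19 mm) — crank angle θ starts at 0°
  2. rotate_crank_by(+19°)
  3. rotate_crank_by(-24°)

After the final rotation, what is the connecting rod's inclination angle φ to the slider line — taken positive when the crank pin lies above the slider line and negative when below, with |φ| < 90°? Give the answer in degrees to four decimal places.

-6.6983

set_geometry: r = 51 mm, L = 201 mm, e = 19 mm; θ ← 0°
rotate_crank_by(+19°): θ ← 0° +19° = 19°
rotate_crank_by(-24°): θ ← 19° -24° = -5°
crank pin P = (r cos θ, r sin θ) = (50.805930, -4.444943)
h = r sin θ − e = -4.444943 − 19 = -23.444943
sin φ = h / L = -23.444943 / 201 = -0.11664151
φ = arcsin(-0.11664151) = -6.698314°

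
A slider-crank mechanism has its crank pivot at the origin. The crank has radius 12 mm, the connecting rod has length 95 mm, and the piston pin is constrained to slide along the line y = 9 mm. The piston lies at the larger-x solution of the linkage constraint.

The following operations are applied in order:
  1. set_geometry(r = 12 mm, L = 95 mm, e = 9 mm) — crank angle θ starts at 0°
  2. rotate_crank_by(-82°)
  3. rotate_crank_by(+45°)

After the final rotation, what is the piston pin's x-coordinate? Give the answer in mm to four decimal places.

103.1884

set_geometry: r = 12 mm, L = 95 mm, e = 9 mm; θ ← 0°
rotate_crank_by(-82°): θ ← 0° -82° = -82°
rotate_crank_by(+45°): θ ← -82° +45° = -37°
crank pin P = (r cos θ, r sin θ) = (9.583626, -7.221780)
h = r sin θ − e = -7.221780 − 9 = -16.221780
x = r cos θ + √(L² − h²) = 9.583626 + √(9025.0 − 263.1462) = 9.583626 + 93.604775 = 103.188401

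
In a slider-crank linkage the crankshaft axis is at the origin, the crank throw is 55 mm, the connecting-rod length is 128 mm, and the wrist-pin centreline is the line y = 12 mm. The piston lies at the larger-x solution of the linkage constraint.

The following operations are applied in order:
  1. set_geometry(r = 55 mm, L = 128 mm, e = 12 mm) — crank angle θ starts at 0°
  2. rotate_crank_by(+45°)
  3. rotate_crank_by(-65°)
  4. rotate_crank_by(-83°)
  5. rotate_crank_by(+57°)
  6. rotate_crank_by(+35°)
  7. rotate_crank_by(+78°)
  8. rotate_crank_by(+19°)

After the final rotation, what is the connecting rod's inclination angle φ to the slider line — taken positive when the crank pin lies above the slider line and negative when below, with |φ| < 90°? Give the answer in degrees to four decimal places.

19.5659

set_geometry: r = 55 mm, L = 128 mm, e = 12 mm; θ ← 0°
rotate_crank_by(+45°): θ ← 0° +45° = 45°
rotate_crank_by(-65°): θ ← 45° -65° = -20°
rotate_crank_by(-83°): θ ← -20° -83° = -103°
rotate_crank_by(+57°): θ ← -103° +57° = -46°
rotate_crank_by(+35°): θ ← -46° +35° = -11°
rotate_crank_by(+78°): θ ← -11° +78° = 67°
rotate_crank_by(+19°): θ ← 67° +19° = 86°
crank pin P = (r cos θ, r sin θ) = (3.836606, 54.866023)
h = r sin θ − e = 54.866023 − 12 = 42.866023
sin φ = h / L = 42.866023 / 128 = 0.33489080
φ = arcsin(0.33489080) = 19.565898°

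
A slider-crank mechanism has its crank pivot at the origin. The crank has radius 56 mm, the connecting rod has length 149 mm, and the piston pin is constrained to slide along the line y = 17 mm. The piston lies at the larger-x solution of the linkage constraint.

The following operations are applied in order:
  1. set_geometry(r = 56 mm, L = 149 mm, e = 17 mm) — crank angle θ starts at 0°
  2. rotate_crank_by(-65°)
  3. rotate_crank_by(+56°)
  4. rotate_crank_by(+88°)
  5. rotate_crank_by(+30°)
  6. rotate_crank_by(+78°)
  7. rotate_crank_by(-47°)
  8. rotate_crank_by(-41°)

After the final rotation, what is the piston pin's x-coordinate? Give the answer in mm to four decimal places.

set_geometry: r = 56 mm, L = 149 mm, e = 17 mm; θ ← 0°
rotate_crank_by(-65°): θ ← 0° -65° = -65°
rotate_crank_by(+56°): θ ← -65° +56° = -9°
rotate_crank_by(+88°): θ ← -9° +88° = 79°
rotate_crank_by(+30°): θ ← 79° +30° = 109°
rotate_crank_by(+78°): θ ← 109° +78° = 187°
rotate_crank_by(-47°): θ ← 187° -47° = 140°
rotate_crank_by(-41°): θ ← 140° -41° = 99°
crank pin P = (r cos θ, r sin θ) = (-8.760330, 55.310547)
h = r sin θ − e = 55.310547 − 17 = 38.310547
x = r cos θ + √(L² − h²) = -8.760330 + √(22201.0 − 1467.6980) = -8.760330 + 143.990632 = 135.230302

135.2303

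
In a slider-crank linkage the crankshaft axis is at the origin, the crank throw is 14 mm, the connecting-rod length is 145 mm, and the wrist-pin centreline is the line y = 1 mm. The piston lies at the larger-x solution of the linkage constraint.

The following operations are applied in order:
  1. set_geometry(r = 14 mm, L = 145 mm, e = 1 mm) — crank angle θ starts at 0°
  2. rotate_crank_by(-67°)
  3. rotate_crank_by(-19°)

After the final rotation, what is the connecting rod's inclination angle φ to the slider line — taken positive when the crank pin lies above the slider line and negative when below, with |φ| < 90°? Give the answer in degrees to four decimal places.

set_geometry: r = 14 mm, L = 145 mm, e = 1 mm; θ ← 0°
rotate_crank_by(-67°): θ ← 0° -67° = -67°
rotate_crank_by(-19°): θ ← -67° -19° = -86°
crank pin P = (r cos θ, r sin θ) = (0.976591, -13.965897)
h = r sin θ − e = -13.965897 − 1 = -14.965897
sin φ = h / L = -14.965897 / 145 = -0.10321308
φ = arcsin(-0.10321308) = -5.924224°

-5.9242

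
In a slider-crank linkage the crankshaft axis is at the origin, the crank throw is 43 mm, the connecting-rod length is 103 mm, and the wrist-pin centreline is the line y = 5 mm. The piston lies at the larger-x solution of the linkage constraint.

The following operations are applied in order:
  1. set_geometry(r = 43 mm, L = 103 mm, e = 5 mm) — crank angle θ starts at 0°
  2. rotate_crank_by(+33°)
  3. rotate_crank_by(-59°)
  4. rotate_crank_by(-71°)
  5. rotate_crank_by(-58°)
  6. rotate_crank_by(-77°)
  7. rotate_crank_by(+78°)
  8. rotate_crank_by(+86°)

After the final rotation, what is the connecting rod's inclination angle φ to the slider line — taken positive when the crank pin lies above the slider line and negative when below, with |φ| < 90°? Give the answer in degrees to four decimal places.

-25.8248

set_geometry: r = 43 mm, L = 103 mm, e = 5 mm; θ ← 0°
rotate_crank_by(+33°): θ ← 0° +33° = 33°
rotate_crank_by(-59°): θ ← 33° -59° = -26°
rotate_crank_by(-71°): θ ← -26° -71° = -97°
rotate_crank_by(-58°): θ ← -97° -58° = -155°
rotate_crank_by(-77°): θ ← -155° -77° = -232°
rotate_crank_by(+78°): θ ← -232° +78° = -154°
rotate_crank_by(+86°): θ ← -154° +86° = -68°
crank pin P = (r cos θ, r sin θ) = (16.108084, -39.868906)
h = r sin θ − e = -39.868906 − 5 = -44.868906
sin φ = h / L = -44.868906 / 103 = -0.43562044
φ = arcsin(-0.43562044) = -25.824780°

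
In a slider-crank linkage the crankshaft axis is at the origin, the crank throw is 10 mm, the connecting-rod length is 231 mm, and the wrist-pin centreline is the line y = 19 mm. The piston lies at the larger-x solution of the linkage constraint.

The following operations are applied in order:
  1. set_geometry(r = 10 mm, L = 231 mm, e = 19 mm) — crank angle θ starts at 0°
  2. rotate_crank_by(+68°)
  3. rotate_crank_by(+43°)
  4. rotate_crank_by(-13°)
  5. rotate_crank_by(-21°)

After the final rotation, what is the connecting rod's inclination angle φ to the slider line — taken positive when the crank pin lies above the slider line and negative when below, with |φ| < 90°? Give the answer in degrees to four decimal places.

-2.2965

set_geometry: r = 10 mm, L = 231 mm, e = 19 mm; θ ← 0°
rotate_crank_by(+68°): θ ← 0° +68° = 68°
rotate_crank_by(+43°): θ ← 68° +43° = 111°
rotate_crank_by(-13°): θ ← 111° -13° = 98°
rotate_crank_by(-21°): θ ← 98° -21° = 77°
crank pin P = (r cos θ, r sin θ) = (2.249511, 9.743701)
h = r sin θ − e = 9.743701 − 19 = -9.256299
sin φ = h / L = -9.256299 / 231 = -0.04007056
φ = arcsin(-0.04007056) = -2.296489°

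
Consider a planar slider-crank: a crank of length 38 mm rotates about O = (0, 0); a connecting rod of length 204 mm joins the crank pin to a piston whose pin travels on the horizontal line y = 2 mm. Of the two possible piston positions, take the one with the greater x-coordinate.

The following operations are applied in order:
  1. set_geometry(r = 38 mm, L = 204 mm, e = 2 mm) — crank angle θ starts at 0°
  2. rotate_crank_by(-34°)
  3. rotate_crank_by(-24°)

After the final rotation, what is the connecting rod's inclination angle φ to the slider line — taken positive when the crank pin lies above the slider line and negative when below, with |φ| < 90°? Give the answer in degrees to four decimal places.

-9.6584

set_geometry: r = 38 mm, L = 204 mm, e = 2 mm; θ ← 0°
rotate_crank_by(-34°): θ ← 0° -34° = -34°
rotate_crank_by(-24°): θ ← -34° -24° = -58°
crank pin P = (r cos θ, r sin θ) = (20.136932, -32.225828)
h = r sin θ − e = -32.225828 − 2 = -34.225828
sin φ = h / L = -34.225828 / 204 = -0.16777366
φ = arcsin(-0.16777366) = -9.658400°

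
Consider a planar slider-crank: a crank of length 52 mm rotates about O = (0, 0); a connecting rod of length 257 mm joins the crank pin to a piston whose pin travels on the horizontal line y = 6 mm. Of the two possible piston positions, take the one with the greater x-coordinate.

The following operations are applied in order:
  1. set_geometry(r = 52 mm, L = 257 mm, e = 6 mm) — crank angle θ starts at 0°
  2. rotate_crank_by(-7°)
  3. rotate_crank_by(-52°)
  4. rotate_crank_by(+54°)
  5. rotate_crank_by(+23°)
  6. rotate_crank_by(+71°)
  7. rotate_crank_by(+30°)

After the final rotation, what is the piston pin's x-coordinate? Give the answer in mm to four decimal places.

set_geometry: r = 52 mm, L = 257 mm, e = 6 mm; θ ← 0°
rotate_crank_by(-7°): θ ← 0° -7° = -7°
rotate_crank_by(-52°): θ ← -7° -52° = -59°
rotate_crank_by(+54°): θ ← -59° +54° = -5°
rotate_crank_by(+23°): θ ← -5° +23° = 18°
rotate_crank_by(+71°): θ ← 18° +71° = 89°
rotate_crank_by(+30°): θ ← 89° +30° = 119°
crank pin P = (r cos θ, r sin θ) = (-25.210100, 45.480225)
h = r sin θ − e = 45.480225 − 6 = 39.480225
x = r cos θ + √(L² − h²) = -25.210100 + √(66049.0 − 1558.6881) = -25.210100 + 253.949428 = 228.739327

228.7393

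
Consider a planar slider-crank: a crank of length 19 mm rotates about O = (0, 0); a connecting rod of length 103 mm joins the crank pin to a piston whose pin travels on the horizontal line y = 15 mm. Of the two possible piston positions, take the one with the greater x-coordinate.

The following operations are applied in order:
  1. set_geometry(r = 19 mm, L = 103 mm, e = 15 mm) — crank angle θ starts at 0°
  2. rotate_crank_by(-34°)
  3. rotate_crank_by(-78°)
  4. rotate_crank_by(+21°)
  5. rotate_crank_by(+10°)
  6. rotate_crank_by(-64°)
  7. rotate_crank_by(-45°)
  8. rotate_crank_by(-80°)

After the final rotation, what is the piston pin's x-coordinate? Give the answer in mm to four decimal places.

set_geometry: r = 19 mm, L = 103 mm, e = 15 mm; θ ← 0°
rotate_crank_by(-34°): θ ← 0° -34° = -34°
rotate_crank_by(-78°): θ ← -34° -78° = -112°
rotate_crank_by(+21°): θ ← -112° +21° = -91°
rotate_crank_by(+10°): θ ← -91° +10° = -81°
rotate_crank_by(-64°): θ ← -81° -64° = -145°
rotate_crank_by(-45°): θ ← -145° -45° = -190°
rotate_crank_by(-80°): θ ← -190° -80° = -270°
crank pin P = (r cos θ, r sin θ) = (-0.000000, 19.000000)
h = r sin θ − e = 19.000000 − 15 = 4.000000
x = r cos θ + √(L² − h²) = -0.000000 + √(10609.0 − 16.0000) = -0.000000 + 102.922301 = 102.922301

102.9223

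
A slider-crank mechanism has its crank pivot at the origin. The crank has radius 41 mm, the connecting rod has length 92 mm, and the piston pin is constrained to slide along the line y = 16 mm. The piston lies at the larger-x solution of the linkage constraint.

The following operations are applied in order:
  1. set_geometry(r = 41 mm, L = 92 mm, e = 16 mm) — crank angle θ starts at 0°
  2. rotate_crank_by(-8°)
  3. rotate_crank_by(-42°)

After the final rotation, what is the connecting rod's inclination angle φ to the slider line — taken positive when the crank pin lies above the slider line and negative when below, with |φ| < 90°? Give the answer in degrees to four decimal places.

-31.0177

set_geometry: r = 41 mm, L = 92 mm, e = 16 mm; θ ← 0°
rotate_crank_by(-8°): θ ← 0° -8° = -8°
rotate_crank_by(-42°): θ ← -8° -42° = -50°
crank pin P = (r cos θ, r sin θ) = (26.354292, -31.407822)
h = r sin θ − e = -31.407822 − 16 = -47.407822
sin φ = h / L = -47.407822 / 92 = -0.51530241
φ = arcsin(-0.51530241) = -31.017671°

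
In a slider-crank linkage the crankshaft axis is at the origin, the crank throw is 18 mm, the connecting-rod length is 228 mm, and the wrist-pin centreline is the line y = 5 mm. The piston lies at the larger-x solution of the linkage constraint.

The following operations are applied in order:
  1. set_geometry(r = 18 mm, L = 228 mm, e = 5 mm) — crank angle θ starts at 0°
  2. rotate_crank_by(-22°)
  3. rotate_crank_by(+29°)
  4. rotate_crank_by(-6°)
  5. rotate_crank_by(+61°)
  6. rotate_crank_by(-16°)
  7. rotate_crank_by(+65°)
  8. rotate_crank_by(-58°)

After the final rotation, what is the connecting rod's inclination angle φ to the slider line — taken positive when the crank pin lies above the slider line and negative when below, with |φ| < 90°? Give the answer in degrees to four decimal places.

2.3567

set_geometry: r = 18 mm, L = 228 mm, e = 5 mm; θ ← 0°
rotate_crank_by(-22°): θ ← 0° -22° = -22°
rotate_crank_by(+29°): θ ← -22° +29° = 7°
rotate_crank_by(-6°): θ ← 7° -6° = 1°
rotate_crank_by(+61°): θ ← 1° +61° = 62°
rotate_crank_by(-16°): θ ← 62° -16° = 46°
rotate_crank_by(+65°): θ ← 46° +65° = 111°
rotate_crank_by(-58°): θ ← 111° -58° = 53°
crank pin P = (r cos θ, r sin θ) = (10.832670, 14.375439)
h = r sin θ − e = 14.375439 − 5 = 9.375439
sin φ = h / L = 9.375439 / 228 = 0.04112035
φ = arcsin(0.04112035) = 2.356687°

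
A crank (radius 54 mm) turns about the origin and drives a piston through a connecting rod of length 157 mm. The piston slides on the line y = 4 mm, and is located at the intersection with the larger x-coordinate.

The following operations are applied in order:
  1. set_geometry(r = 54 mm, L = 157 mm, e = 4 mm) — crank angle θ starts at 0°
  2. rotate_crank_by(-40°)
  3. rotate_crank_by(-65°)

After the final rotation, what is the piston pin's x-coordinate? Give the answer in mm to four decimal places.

132.6357

set_geometry: r = 54 mm, L = 157 mm, e = 4 mm; θ ← 0°
rotate_crank_by(-40°): θ ← 0° -40° = -40°
rotate_crank_by(-65°): θ ← -40° -65° = -105°
crank pin P = (r cos θ, r sin θ) = (-13.976228, -52.159995)
h = r sin θ − e = -52.159995 − 4 = -56.159995
x = r cos θ + √(L² − h²) = -13.976228 + √(24649.0 − 3153.9450) = -13.976228 + 146.611920 = 132.635691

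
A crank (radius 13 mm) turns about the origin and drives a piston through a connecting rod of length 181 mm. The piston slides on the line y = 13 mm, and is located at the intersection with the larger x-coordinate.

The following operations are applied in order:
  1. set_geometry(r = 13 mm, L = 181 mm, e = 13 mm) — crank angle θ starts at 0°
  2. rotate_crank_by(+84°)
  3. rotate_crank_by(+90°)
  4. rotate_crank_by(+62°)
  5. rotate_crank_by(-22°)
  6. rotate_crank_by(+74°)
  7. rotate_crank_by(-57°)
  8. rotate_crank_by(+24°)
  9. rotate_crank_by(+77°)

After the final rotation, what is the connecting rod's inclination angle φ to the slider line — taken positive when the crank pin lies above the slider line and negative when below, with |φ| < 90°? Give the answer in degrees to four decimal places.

-6.0584

set_geometry: r = 13 mm, L = 181 mm, e = 13 mm; θ ← 0°
rotate_crank_by(+84°): θ ← 0° +84° = 84°
rotate_crank_by(+90°): θ ← 84° +90° = 174°
rotate_crank_by(+62°): θ ← 174° +62° = 236°
rotate_crank_by(-22°): θ ← 236° -22° = 214°
rotate_crank_by(+74°): θ ← 214° +74° = 288°
rotate_crank_by(-57°): θ ← 288° -57° = 231°
rotate_crank_by(+24°): θ ← 231° +24° = 255°
rotate_crank_by(+77°): θ ← 255° +77° = 332°
crank pin P = (r cos θ, r sin θ) = (11.478319, -6.103130)
h = r sin θ − e = -6.103130 − 13 = -19.103130
sin φ = h / L = -19.103130 / 181 = -0.10554216
φ = arcsin(-0.10554216) = -6.058403°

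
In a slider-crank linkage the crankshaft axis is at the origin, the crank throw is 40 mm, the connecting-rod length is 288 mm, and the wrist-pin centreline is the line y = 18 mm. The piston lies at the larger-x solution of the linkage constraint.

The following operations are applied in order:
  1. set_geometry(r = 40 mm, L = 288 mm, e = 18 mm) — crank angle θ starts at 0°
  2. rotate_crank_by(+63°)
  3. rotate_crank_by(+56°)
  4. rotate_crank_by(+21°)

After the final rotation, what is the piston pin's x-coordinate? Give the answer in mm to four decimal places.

257.2550

set_geometry: r = 40 mm, L = 288 mm, e = 18 mm; θ ← 0°
rotate_crank_by(+63°): θ ← 0° +63° = 63°
rotate_crank_by(+56°): θ ← 63° +56° = 119°
rotate_crank_by(+21°): θ ← 119° +21° = 140°
crank pin P = (r cos θ, r sin θ) = (-30.641778, 25.711504)
h = r sin θ − e = 25.711504 − 18 = 7.711504
x = r cos θ + √(L² − h²) = -30.641778 + √(82944.0 − 59.4673) = -30.641778 + 287.896740 = 257.254962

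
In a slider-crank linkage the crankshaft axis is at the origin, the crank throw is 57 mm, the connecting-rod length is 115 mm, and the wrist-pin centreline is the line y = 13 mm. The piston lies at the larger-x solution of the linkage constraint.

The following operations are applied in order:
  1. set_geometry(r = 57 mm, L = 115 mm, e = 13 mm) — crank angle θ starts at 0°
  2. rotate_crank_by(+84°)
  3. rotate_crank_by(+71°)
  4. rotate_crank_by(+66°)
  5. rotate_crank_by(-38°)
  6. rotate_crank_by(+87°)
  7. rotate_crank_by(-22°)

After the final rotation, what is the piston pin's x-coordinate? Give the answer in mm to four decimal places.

72.9281

set_geometry: r = 57 mm, L = 115 mm, e = 13 mm; θ ← 0°
rotate_crank_by(+84°): θ ← 0° +84° = 84°
rotate_crank_by(+71°): θ ← 84° +71° = 155°
rotate_crank_by(+66°): θ ← 155° +66° = 221°
rotate_crank_by(-38°): θ ← 221° -38° = 183°
rotate_crank_by(+87°): θ ← 183° +87° = 270°
rotate_crank_by(-22°): θ ← 270° -22° = 248°
crank pin P = (r cos θ, r sin θ) = (-21.352576, -52.849480)
h = r sin θ − e = -52.849480 − 13 = -65.849480
x = r cos θ + √(L² − h²) = -21.352576 + √(13225.0 − 4336.1540) = -21.352576 + 94.280677 = 72.928101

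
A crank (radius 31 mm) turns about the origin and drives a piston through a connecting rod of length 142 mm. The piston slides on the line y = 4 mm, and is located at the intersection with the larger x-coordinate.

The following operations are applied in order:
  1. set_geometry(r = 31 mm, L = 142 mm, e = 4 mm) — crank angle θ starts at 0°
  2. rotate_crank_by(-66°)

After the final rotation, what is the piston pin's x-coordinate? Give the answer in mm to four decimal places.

set_geometry: r = 31 mm, L = 142 mm, e = 4 mm; θ ← 0°
rotate_crank_by(-66°): θ ← 0° -66° = -66°
crank pin P = (r cos θ, r sin θ) = (12.608836, -28.319909)
h = r sin θ − e = -28.319909 − 4 = -32.319909
x = r cos θ + √(L² − h²) = 12.608836 + √(20164.0 − 1044.5765) = 12.608836 + 138.273003 = 150.881839

150.8818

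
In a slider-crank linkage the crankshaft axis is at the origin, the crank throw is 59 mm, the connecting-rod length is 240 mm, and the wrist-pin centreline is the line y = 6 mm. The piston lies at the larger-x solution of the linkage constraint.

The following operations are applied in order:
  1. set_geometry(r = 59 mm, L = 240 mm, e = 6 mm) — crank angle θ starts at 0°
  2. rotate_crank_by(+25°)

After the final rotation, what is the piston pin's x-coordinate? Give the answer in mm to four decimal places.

set_geometry: r = 59 mm, L = 240 mm, e = 6 mm; θ ← 0°
rotate_crank_by(+25°): θ ← 0° +25° = 25°
crank pin P = (r cos θ, r sin θ) = (53.472159, 24.934477)
h = r sin θ − e = 24.934477 − 6 = 18.934477
x = r cos θ + √(L² − h²) = 53.472159 + √(57600.0 − 358.5144) = 53.472159 + 239.251929 = 292.724089

292.7241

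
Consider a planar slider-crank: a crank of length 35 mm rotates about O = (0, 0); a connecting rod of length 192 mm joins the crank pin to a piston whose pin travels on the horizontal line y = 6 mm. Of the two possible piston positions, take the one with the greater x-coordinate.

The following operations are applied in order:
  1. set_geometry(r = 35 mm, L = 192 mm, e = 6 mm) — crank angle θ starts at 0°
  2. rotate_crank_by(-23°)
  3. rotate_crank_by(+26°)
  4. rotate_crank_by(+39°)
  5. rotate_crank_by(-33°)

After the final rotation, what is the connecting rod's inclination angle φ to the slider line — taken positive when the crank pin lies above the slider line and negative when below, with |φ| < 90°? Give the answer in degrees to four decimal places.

set_geometry: r = 35 mm, L = 192 mm, e = 6 mm; θ ← 0°
rotate_crank_by(-23°): θ ← 0° -23° = -23°
rotate_crank_by(+26°): θ ← -23° +26° = 3°
rotate_crank_by(+39°): θ ← 3° +39° = 42°
rotate_crank_by(-33°): θ ← 42° -33° = 9°
crank pin P = (r cos θ, r sin θ) = (34.569092, 5.475206)
h = r sin θ − e = 5.475206 − 6 = -0.524794
sin φ = h / L = -0.524794 / 192 = -0.00273330
φ = arcsin(-0.00273330) = -0.156607°

-0.1566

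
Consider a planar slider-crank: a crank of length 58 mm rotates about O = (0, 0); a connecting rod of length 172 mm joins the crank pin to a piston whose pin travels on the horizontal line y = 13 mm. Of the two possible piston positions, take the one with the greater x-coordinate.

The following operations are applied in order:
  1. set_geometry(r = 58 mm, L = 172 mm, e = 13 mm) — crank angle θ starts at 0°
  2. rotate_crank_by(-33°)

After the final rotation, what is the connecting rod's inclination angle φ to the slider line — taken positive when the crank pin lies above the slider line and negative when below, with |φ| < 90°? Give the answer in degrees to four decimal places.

-15.0249

set_geometry: r = 58 mm, L = 172 mm, e = 13 mm; θ ← 0°
rotate_crank_by(-33°): θ ← 0° -33° = -33°
crank pin P = (r cos θ, r sin θ) = (48.642893, -31.589064)
h = r sin θ − e = -31.589064 − 13 = -44.589064
sin φ = h / L = -44.589064 / 172 = -0.25923874
φ = arcsin(-0.25923874) = -15.024897°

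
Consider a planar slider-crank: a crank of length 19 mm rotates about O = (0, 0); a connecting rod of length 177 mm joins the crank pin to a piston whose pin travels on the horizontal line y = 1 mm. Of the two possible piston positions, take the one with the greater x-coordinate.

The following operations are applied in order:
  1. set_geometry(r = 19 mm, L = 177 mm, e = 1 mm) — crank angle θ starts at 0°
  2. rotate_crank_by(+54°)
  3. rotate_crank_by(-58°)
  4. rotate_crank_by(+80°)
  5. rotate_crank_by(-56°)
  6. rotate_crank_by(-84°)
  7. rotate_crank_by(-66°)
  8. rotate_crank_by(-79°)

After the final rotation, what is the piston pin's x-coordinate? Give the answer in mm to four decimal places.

set_geometry: r = 19 mm, L = 177 mm, e = 1 mm; θ ← 0°
rotate_crank_by(+54°): θ ← 0° +54° = 54°
rotate_crank_by(-58°): θ ← 54° -58° = -4°
rotate_crank_by(+80°): θ ← -4° +80° = 76°
rotate_crank_by(-56°): θ ← 76° -56° = 20°
rotate_crank_by(-84°): θ ← 20° -84° = -64°
rotate_crank_by(-66°): θ ← -64° -66° = -130°
rotate_crank_by(-79°): θ ← -130° -79° = -209°
crank pin P = (r cos θ, r sin θ) = (-16.617774, 9.211383)
h = r sin θ − e = 9.211383 − 1 = 8.211383
x = r cos θ + √(L² − h²) = -16.617774 + √(31329.0 − 67.4268) = -16.617774 + 176.809426 = 160.191652

160.1917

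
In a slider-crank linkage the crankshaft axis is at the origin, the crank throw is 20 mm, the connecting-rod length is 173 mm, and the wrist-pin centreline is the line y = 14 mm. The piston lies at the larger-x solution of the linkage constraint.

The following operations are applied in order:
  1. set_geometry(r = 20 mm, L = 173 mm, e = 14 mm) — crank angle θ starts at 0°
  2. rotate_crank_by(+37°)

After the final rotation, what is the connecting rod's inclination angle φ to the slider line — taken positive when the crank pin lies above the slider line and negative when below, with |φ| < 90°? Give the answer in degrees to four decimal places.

-0.6504

set_geometry: r = 20 mm, L = 173 mm, e = 14 mm; θ ← 0°
rotate_crank_by(+37°): θ ← 0° +37° = 37°
crank pin P = (r cos θ, r sin θ) = (15.972710, 12.036300)
h = r sin θ − e = 12.036300 − 14 = -1.963700
sin φ = h / L = -1.963700 / 173 = -0.01135086
φ = arcsin(-0.01135086) = -0.650371°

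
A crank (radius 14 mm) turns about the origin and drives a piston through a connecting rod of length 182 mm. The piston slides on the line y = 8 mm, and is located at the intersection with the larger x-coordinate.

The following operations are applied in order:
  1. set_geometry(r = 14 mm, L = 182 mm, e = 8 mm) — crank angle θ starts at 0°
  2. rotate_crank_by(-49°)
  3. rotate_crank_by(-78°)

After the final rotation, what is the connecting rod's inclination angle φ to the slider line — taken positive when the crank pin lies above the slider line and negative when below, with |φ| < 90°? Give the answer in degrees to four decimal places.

-6.0496

set_geometry: r = 14 mm, L = 182 mm, e = 8 mm; θ ← 0°
rotate_crank_by(-49°): θ ← 0° -49° = -49°
rotate_crank_by(-78°): θ ← -49° -78° = -127°
crank pin P = (r cos θ, r sin θ) = (-8.425410, -11.180897)
h = r sin θ − e = -11.180897 − 8 = -19.180897
sin φ = h / L = -19.180897 / 182 = -0.10538954
φ = arcsin(-0.10538954) = -6.049610°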